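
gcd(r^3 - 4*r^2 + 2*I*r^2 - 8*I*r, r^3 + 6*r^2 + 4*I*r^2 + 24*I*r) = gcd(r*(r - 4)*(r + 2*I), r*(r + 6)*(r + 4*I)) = r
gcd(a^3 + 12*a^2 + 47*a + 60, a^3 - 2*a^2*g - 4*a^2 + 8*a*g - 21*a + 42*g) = a + 3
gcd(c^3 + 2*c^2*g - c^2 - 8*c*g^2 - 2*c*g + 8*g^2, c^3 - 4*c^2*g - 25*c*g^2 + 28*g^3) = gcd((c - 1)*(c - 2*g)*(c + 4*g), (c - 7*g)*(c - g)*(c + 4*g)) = c + 4*g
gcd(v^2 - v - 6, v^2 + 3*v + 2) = v + 2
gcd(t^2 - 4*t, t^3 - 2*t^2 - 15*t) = t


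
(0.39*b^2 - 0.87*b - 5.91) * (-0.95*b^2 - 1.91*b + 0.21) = -0.3705*b^4 + 0.0816*b^3 + 7.3581*b^2 + 11.1054*b - 1.2411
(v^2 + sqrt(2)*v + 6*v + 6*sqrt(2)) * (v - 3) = v^3 + sqrt(2)*v^2 + 3*v^2 - 18*v + 3*sqrt(2)*v - 18*sqrt(2)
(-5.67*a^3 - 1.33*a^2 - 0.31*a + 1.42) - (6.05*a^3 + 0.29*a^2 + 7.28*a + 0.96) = -11.72*a^3 - 1.62*a^2 - 7.59*a + 0.46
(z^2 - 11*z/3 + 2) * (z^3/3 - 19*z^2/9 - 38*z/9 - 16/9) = z^5/3 - 10*z^4/3 + 113*z^3/27 + 256*z^2/27 - 52*z/27 - 32/9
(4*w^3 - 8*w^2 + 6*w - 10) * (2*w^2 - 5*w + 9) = 8*w^5 - 36*w^4 + 88*w^3 - 122*w^2 + 104*w - 90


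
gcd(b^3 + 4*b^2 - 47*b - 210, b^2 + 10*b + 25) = b + 5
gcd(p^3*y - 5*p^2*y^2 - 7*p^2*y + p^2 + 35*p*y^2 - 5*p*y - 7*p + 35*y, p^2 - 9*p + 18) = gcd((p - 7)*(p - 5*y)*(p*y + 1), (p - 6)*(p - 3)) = 1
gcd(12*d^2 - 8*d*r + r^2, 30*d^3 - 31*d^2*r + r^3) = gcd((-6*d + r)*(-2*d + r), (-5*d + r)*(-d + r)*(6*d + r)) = 1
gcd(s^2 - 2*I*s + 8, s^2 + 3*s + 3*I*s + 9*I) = 1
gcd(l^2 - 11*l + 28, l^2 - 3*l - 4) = l - 4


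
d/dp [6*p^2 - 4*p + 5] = 12*p - 4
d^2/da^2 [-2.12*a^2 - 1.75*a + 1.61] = -4.24000000000000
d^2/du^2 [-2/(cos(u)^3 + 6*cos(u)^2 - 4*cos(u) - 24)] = 2*((13*cos(u) - 48*cos(2*u) - 9*cos(3*u))*(cos(u)^3 + 6*cos(u)^2 - 4*cos(u) - 24)/4 - 2*(3*cos(u)^2 + 12*cos(u) - 4)^2*sin(u)^2)/(cos(u)^3 + 6*cos(u)^2 - 4*cos(u) - 24)^3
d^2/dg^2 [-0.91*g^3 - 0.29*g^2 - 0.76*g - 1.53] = -5.46*g - 0.58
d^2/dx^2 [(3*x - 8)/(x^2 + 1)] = 2*(4*x^2*(3*x - 8) + (8 - 9*x)*(x^2 + 1))/(x^2 + 1)^3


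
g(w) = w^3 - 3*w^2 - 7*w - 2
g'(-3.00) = 38.00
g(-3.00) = -35.00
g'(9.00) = 182.00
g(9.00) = 421.00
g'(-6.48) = 157.85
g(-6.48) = -354.71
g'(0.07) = -7.41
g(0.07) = -2.50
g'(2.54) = -2.89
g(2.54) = -22.75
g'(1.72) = -8.44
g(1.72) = -17.83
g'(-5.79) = 128.31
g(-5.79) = -256.15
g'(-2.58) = 28.45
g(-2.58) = -21.08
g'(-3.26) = 44.44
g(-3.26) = -45.71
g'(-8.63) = 268.21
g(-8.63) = -807.76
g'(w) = 3*w^2 - 6*w - 7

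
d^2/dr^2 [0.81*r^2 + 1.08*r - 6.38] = 1.62000000000000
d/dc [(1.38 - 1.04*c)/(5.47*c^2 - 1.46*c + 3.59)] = (5.6888*c^2 - 15.0972*c - 1.7188)/(29.9209*c^4 - 15.9724*c^3 + 41.4062*c^2 - 10.4828*c + 12.8881)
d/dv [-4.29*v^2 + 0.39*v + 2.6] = 0.39 - 8.58*v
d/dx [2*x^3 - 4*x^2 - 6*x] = 6*x^2 - 8*x - 6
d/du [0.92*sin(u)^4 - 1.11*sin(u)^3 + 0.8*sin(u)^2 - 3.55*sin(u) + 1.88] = (3.68*sin(u)^3 - 3.33*sin(u)^2 + 1.6*sin(u) - 3.55)*cos(u)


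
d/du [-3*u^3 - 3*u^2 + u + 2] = -9*u^2 - 6*u + 1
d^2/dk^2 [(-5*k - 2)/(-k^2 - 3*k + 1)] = 2*((2*k + 3)^2*(5*k + 2) - (15*k + 17)*(k^2 + 3*k - 1))/(k^2 + 3*k - 1)^3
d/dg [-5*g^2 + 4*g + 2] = 4 - 10*g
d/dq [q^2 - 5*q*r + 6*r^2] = 2*q - 5*r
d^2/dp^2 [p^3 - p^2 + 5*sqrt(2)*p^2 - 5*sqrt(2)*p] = 6*p - 2 + 10*sqrt(2)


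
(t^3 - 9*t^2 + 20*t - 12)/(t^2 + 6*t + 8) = (t^3 - 9*t^2 + 20*t - 12)/(t^2 + 6*t + 8)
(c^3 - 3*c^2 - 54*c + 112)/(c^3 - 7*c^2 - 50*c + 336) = (c - 2)/(c - 6)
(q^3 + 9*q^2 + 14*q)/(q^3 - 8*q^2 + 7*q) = (q^2 + 9*q + 14)/(q^2 - 8*q + 7)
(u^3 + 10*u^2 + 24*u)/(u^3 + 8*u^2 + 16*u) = (u + 6)/(u + 4)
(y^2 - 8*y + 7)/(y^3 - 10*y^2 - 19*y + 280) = (y - 1)/(y^2 - 3*y - 40)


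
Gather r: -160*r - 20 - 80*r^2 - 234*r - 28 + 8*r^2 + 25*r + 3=-72*r^2 - 369*r - 45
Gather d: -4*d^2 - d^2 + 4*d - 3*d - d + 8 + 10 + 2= 20 - 5*d^2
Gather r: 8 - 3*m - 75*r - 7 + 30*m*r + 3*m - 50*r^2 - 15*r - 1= -50*r^2 + r*(30*m - 90)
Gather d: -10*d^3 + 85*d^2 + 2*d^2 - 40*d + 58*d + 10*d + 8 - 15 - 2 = -10*d^3 + 87*d^2 + 28*d - 9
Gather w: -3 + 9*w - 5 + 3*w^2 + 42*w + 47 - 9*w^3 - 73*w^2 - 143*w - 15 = -9*w^3 - 70*w^2 - 92*w + 24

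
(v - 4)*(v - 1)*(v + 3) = v^3 - 2*v^2 - 11*v + 12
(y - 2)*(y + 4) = y^2 + 2*y - 8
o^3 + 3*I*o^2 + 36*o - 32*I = (o - 4*I)*(o - I)*(o + 8*I)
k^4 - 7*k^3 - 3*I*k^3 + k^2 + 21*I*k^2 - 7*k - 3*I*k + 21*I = (k - 7)*(k - 3*I)*(-I*k + 1)*(I*k + 1)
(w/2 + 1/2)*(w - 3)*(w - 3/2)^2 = w^4/2 - 5*w^3/2 + 21*w^2/8 + 9*w/4 - 27/8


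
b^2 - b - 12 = (b - 4)*(b + 3)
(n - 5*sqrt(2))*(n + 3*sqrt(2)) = n^2 - 2*sqrt(2)*n - 30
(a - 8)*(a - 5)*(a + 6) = a^3 - 7*a^2 - 38*a + 240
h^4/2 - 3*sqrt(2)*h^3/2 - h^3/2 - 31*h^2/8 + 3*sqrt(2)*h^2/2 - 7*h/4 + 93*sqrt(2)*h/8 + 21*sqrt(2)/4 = (h/2 + 1)*(h - 7/2)*(h + 1/2)*(h - 3*sqrt(2))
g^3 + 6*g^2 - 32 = (g - 2)*(g + 4)^2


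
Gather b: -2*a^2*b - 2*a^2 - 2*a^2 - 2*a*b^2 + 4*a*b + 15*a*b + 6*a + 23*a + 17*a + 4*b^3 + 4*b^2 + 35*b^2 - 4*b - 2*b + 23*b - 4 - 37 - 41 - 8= -4*a^2 + 46*a + 4*b^3 + b^2*(39 - 2*a) + b*(-2*a^2 + 19*a + 17) - 90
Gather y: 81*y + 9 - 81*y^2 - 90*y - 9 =-81*y^2 - 9*y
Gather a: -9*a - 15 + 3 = -9*a - 12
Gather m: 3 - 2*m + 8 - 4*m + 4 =15 - 6*m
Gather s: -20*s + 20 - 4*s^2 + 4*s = -4*s^2 - 16*s + 20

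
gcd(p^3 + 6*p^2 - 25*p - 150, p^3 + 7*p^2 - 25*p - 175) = p^2 - 25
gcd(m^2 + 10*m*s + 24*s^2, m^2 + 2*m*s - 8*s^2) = m + 4*s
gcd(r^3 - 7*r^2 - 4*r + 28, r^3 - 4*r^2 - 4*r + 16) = r^2 - 4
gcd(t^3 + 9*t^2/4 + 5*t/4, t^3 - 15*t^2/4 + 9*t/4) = t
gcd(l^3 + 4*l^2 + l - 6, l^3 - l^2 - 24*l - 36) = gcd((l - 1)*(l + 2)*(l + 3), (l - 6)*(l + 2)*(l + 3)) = l^2 + 5*l + 6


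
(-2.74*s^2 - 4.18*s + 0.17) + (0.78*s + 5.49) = -2.74*s^2 - 3.4*s + 5.66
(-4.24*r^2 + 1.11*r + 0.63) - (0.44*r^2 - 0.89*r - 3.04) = -4.68*r^2 + 2.0*r + 3.67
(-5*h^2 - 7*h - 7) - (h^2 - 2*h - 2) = -6*h^2 - 5*h - 5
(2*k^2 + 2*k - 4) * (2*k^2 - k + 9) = 4*k^4 + 2*k^3 + 8*k^2 + 22*k - 36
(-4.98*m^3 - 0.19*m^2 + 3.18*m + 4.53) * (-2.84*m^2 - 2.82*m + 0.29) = 14.1432*m^5 + 14.5832*m^4 - 9.9396*m^3 - 21.8879*m^2 - 11.8524*m + 1.3137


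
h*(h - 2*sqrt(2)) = h^2 - 2*sqrt(2)*h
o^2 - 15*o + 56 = (o - 8)*(o - 7)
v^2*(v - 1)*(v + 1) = v^4 - v^2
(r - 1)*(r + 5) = r^2 + 4*r - 5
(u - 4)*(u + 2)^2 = u^3 - 12*u - 16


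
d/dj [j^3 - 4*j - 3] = 3*j^2 - 4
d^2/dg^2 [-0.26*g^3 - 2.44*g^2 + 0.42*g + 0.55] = -1.56*g - 4.88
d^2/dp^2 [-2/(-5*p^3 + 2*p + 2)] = 4*(-15*p*(-5*p^3 + 2*p + 2) - (15*p^2 - 2)^2)/(-5*p^3 + 2*p + 2)^3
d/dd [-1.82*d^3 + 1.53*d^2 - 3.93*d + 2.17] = -5.46*d^2 + 3.06*d - 3.93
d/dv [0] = 0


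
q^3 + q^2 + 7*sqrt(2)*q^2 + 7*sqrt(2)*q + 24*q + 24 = (q + 1)*(q + 3*sqrt(2))*(q + 4*sqrt(2))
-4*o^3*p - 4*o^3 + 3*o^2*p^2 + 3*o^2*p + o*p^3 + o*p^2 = (-o + p)*(4*o + p)*(o*p + o)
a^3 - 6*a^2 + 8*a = a*(a - 4)*(a - 2)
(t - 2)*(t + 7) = t^2 + 5*t - 14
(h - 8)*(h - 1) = h^2 - 9*h + 8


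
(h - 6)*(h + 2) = h^2 - 4*h - 12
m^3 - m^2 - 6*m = m*(m - 3)*(m + 2)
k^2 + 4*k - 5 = (k - 1)*(k + 5)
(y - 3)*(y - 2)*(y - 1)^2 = y^4 - 7*y^3 + 17*y^2 - 17*y + 6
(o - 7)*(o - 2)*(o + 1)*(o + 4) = o^4 - 4*o^3 - 27*o^2 + 34*o + 56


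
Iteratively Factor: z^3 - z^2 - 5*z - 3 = (z + 1)*(z^2 - 2*z - 3) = (z - 3)*(z + 1)*(z + 1)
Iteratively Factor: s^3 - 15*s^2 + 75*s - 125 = (s - 5)*(s^2 - 10*s + 25) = (s - 5)^2*(s - 5)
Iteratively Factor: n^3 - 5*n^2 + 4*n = (n)*(n^2 - 5*n + 4) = n*(n - 1)*(n - 4)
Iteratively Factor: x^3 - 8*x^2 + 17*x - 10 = (x - 2)*(x^2 - 6*x + 5) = (x - 2)*(x - 1)*(x - 5)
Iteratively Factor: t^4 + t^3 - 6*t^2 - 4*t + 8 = (t - 1)*(t^3 + 2*t^2 - 4*t - 8) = (t - 2)*(t - 1)*(t^2 + 4*t + 4) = (t - 2)*(t - 1)*(t + 2)*(t + 2)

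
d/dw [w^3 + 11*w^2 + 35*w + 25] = 3*w^2 + 22*w + 35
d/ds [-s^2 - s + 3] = -2*s - 1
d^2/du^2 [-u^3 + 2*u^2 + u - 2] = 4 - 6*u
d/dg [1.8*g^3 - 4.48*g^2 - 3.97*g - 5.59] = 5.4*g^2 - 8.96*g - 3.97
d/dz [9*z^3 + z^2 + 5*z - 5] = 27*z^2 + 2*z + 5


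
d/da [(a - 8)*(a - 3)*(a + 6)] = 3*a^2 - 10*a - 42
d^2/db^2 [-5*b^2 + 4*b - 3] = -10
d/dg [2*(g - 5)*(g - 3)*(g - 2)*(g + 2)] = 8*g^3 - 48*g^2 + 44*g + 64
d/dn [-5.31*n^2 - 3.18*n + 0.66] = -10.62*n - 3.18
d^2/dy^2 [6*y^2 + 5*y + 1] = 12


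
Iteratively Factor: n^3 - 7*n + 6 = (n - 2)*(n^2 + 2*n - 3) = (n - 2)*(n + 3)*(n - 1)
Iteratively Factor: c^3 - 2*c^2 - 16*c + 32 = (c + 4)*(c^2 - 6*c + 8) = (c - 4)*(c + 4)*(c - 2)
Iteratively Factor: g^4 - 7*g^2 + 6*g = (g)*(g^3 - 7*g + 6) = g*(g - 2)*(g^2 + 2*g - 3) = g*(g - 2)*(g - 1)*(g + 3)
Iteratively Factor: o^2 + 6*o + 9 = (o + 3)*(o + 3)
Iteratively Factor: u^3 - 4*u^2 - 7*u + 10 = (u - 1)*(u^2 - 3*u - 10) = (u - 5)*(u - 1)*(u + 2)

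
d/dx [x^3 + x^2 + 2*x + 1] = 3*x^2 + 2*x + 2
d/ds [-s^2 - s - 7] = -2*s - 1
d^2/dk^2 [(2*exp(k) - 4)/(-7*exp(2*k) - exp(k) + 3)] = (-98*exp(4*k) + 798*exp(3*k) - 168*exp(2*k) + 334*exp(k) - 6)*exp(k)/(343*exp(6*k) + 147*exp(5*k) - 420*exp(4*k) - 125*exp(3*k) + 180*exp(2*k) + 27*exp(k) - 27)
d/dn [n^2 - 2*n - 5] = 2*n - 2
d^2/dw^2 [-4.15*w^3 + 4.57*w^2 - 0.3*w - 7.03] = 9.14 - 24.9*w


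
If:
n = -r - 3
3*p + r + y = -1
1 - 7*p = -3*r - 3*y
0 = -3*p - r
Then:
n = -27/8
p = -1/8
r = 3/8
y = -1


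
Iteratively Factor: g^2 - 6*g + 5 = (g - 5)*(g - 1)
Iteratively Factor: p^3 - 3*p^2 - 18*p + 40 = (p - 2)*(p^2 - p - 20) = (p - 2)*(p + 4)*(p - 5)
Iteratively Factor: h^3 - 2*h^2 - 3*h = (h - 3)*(h^2 + h) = (h - 3)*(h + 1)*(h)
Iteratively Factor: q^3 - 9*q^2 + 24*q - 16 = (q - 4)*(q^2 - 5*q + 4) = (q - 4)^2*(q - 1)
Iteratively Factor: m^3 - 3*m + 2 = (m - 1)*(m^2 + m - 2) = (m - 1)*(m + 2)*(m - 1)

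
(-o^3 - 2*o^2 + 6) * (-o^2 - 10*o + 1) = o^5 + 12*o^4 + 19*o^3 - 8*o^2 - 60*o + 6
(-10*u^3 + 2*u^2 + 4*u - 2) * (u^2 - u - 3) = -10*u^5 + 12*u^4 + 32*u^3 - 12*u^2 - 10*u + 6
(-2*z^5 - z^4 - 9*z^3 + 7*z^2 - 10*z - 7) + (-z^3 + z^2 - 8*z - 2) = -2*z^5 - z^4 - 10*z^3 + 8*z^2 - 18*z - 9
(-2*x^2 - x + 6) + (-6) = -2*x^2 - x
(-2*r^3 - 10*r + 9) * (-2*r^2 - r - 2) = 4*r^5 + 2*r^4 + 24*r^3 - 8*r^2 + 11*r - 18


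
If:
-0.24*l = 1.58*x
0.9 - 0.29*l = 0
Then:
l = 3.10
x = -0.47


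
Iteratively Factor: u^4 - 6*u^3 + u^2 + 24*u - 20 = (u - 5)*(u^3 - u^2 - 4*u + 4) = (u - 5)*(u - 2)*(u^2 + u - 2) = (u - 5)*(u - 2)*(u + 2)*(u - 1)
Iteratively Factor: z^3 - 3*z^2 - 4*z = (z + 1)*(z^2 - 4*z) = z*(z + 1)*(z - 4)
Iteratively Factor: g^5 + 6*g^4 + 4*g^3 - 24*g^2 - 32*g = (g)*(g^4 + 6*g^3 + 4*g^2 - 24*g - 32) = g*(g + 2)*(g^3 + 4*g^2 - 4*g - 16) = g*(g + 2)^2*(g^2 + 2*g - 8) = g*(g - 2)*(g + 2)^2*(g + 4)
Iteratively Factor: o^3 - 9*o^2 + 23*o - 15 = (o - 5)*(o^2 - 4*o + 3) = (o - 5)*(o - 1)*(o - 3)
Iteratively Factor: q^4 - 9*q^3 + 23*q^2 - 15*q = (q - 1)*(q^3 - 8*q^2 + 15*q) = (q - 3)*(q - 1)*(q^2 - 5*q) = q*(q - 3)*(q - 1)*(q - 5)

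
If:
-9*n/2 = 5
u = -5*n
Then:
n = -10/9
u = 50/9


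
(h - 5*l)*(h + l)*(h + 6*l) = h^3 + 2*h^2*l - 29*h*l^2 - 30*l^3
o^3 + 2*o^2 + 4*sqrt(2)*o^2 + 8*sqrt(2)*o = o*(o + 2)*(o + 4*sqrt(2))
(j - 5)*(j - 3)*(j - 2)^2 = j^4 - 12*j^3 + 51*j^2 - 92*j + 60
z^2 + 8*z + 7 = (z + 1)*(z + 7)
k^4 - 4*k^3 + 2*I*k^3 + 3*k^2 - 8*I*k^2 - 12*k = k*(k - 4)*(k - I)*(k + 3*I)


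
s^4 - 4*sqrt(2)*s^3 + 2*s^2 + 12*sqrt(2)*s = s*(s - 3*sqrt(2))*(s - 2*sqrt(2))*(s + sqrt(2))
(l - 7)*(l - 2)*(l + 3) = l^3 - 6*l^2 - 13*l + 42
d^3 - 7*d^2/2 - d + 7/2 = (d - 7/2)*(d - 1)*(d + 1)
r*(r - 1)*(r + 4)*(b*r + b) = b*r^4 + 4*b*r^3 - b*r^2 - 4*b*r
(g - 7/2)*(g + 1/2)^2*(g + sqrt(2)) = g^4 - 5*g^3/2 + sqrt(2)*g^3 - 5*sqrt(2)*g^2/2 - 13*g^2/4 - 13*sqrt(2)*g/4 - 7*g/8 - 7*sqrt(2)/8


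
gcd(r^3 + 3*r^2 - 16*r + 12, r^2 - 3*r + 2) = r^2 - 3*r + 2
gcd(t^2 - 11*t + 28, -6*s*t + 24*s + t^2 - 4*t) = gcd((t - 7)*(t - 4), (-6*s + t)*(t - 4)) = t - 4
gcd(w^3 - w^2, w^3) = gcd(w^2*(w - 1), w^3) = w^2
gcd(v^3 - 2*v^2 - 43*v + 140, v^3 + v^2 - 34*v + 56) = v^2 + 3*v - 28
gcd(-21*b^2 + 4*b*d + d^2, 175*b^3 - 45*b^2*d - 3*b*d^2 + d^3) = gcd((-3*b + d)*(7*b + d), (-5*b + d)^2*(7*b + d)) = 7*b + d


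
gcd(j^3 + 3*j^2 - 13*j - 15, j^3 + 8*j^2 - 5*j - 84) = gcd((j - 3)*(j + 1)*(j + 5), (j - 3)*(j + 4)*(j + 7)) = j - 3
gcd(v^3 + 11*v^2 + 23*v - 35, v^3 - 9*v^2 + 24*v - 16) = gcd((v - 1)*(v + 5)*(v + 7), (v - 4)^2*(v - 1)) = v - 1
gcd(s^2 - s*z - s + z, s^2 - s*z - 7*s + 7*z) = -s + z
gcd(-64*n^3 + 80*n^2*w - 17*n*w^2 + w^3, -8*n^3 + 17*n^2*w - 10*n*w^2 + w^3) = 8*n^2 - 9*n*w + w^2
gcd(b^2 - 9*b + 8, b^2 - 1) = b - 1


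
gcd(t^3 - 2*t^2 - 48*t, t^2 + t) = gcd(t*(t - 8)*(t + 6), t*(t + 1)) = t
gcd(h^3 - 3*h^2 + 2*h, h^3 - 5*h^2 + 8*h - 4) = h^2 - 3*h + 2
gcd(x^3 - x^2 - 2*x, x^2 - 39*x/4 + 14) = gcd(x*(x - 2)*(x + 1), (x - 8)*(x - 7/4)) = 1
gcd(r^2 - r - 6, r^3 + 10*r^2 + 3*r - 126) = r - 3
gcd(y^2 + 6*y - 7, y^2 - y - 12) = 1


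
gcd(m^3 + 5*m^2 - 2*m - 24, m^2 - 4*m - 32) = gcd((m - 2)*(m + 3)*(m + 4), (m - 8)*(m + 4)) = m + 4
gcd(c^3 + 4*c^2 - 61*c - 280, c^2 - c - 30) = c + 5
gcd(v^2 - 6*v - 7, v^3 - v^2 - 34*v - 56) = v - 7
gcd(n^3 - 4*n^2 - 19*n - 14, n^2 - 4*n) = 1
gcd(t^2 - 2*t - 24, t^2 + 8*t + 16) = t + 4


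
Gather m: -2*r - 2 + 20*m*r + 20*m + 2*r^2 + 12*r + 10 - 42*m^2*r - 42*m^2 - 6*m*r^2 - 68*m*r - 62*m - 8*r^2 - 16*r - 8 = m^2*(-42*r - 42) + m*(-6*r^2 - 48*r - 42) - 6*r^2 - 6*r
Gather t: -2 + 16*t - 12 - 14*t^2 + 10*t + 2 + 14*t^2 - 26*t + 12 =0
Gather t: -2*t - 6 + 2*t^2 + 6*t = 2*t^2 + 4*t - 6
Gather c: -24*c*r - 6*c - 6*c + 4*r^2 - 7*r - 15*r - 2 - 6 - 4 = c*(-24*r - 12) + 4*r^2 - 22*r - 12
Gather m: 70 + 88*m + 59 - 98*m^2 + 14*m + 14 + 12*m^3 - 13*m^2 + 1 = 12*m^3 - 111*m^2 + 102*m + 144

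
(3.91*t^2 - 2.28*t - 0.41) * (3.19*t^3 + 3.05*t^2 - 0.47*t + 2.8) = 12.4729*t^5 + 4.6523*t^4 - 10.0996*t^3 + 10.7691*t^2 - 6.1913*t - 1.148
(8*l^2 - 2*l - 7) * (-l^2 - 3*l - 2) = -8*l^4 - 22*l^3 - 3*l^2 + 25*l + 14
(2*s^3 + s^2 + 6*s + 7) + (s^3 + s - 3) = 3*s^3 + s^2 + 7*s + 4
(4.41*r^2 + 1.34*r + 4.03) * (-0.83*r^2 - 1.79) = -3.6603*r^4 - 1.1122*r^3 - 11.2388*r^2 - 2.3986*r - 7.2137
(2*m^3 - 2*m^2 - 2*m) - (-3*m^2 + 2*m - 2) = 2*m^3 + m^2 - 4*m + 2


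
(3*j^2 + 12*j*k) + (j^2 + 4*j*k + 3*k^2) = 4*j^2 + 16*j*k + 3*k^2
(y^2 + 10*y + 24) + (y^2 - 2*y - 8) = 2*y^2 + 8*y + 16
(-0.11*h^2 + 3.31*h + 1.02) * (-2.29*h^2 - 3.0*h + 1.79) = 0.2519*h^4 - 7.2499*h^3 - 12.4627*h^2 + 2.8649*h + 1.8258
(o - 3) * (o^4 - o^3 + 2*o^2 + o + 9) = o^5 - 4*o^4 + 5*o^3 - 5*o^2 + 6*o - 27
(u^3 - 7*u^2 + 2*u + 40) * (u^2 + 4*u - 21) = u^5 - 3*u^4 - 47*u^3 + 195*u^2 + 118*u - 840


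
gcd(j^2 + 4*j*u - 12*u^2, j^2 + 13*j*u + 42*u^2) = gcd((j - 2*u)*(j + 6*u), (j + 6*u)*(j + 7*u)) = j + 6*u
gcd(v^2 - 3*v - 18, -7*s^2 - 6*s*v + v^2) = 1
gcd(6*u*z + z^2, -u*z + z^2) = z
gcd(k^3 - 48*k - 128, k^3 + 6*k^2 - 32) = k^2 + 8*k + 16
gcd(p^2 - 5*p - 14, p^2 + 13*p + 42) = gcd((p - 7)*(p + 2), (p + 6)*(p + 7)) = 1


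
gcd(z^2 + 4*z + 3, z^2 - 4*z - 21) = z + 3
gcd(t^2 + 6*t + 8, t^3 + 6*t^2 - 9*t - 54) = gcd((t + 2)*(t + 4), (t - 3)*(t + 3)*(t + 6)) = 1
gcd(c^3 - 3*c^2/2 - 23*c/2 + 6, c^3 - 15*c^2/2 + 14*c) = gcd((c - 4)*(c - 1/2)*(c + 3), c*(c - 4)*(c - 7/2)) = c - 4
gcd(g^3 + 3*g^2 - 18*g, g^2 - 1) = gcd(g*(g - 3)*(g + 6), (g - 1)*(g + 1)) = 1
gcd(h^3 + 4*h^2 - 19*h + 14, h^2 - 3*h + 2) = h^2 - 3*h + 2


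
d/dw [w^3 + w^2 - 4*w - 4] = 3*w^2 + 2*w - 4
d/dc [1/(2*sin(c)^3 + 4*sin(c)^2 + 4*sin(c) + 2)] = (-4*sin(c) + 3*cos(c)^2 - 5)*cos(c)/(2*(sin(c) + 1)^2*(sin(c)^2 + sin(c) + 1)^2)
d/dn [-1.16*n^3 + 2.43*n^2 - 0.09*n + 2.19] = -3.48*n^2 + 4.86*n - 0.09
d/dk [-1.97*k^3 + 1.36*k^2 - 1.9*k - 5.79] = -5.91*k^2 + 2.72*k - 1.9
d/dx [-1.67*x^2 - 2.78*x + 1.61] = -3.34*x - 2.78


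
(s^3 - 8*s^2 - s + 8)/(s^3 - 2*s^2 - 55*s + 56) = (s + 1)/(s + 7)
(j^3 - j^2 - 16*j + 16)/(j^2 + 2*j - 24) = (j^2 + 3*j - 4)/(j + 6)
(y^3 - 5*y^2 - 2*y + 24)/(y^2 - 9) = (y^2 - 2*y - 8)/(y + 3)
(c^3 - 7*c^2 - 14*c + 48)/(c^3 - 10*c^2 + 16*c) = (c + 3)/c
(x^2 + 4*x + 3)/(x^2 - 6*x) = (x^2 + 4*x + 3)/(x*(x - 6))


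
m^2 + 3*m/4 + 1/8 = (m + 1/4)*(m + 1/2)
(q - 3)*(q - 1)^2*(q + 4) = q^4 - q^3 - 13*q^2 + 25*q - 12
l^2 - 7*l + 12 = (l - 4)*(l - 3)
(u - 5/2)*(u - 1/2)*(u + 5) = u^3 + 2*u^2 - 55*u/4 + 25/4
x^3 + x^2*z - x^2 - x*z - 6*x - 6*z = (x - 3)*(x + 2)*(x + z)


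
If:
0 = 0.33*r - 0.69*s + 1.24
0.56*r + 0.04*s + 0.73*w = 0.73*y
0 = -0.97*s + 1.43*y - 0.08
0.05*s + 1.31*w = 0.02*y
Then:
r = 2.69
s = 3.08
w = -0.08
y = 2.15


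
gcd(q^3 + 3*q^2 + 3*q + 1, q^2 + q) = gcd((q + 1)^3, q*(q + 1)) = q + 1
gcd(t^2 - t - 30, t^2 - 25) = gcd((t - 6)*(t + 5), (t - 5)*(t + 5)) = t + 5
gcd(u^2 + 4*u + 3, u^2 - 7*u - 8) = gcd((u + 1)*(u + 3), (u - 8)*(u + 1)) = u + 1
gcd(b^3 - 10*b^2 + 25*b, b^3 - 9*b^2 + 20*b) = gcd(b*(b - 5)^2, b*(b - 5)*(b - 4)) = b^2 - 5*b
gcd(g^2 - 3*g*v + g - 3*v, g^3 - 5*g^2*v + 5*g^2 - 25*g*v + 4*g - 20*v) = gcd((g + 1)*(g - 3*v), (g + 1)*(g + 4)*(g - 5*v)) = g + 1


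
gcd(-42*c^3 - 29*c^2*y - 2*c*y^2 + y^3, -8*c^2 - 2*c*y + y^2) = 2*c + y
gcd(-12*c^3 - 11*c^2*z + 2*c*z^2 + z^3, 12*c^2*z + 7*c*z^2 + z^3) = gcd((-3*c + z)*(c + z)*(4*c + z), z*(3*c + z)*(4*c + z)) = 4*c + z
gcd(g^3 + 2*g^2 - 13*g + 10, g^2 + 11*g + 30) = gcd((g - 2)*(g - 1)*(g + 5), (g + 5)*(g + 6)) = g + 5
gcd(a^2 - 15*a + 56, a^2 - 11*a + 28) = a - 7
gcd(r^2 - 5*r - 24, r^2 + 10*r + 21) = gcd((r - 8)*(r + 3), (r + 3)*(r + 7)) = r + 3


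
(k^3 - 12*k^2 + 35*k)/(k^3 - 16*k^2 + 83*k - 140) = k/(k - 4)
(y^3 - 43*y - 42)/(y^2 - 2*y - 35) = (y^2 + 7*y + 6)/(y + 5)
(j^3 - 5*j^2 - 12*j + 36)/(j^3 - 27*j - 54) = (j - 2)/(j + 3)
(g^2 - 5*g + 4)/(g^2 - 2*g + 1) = (g - 4)/(g - 1)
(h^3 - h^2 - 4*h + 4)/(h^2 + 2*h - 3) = (h^2 - 4)/(h + 3)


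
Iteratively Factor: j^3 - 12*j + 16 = (j - 2)*(j^2 + 2*j - 8) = (j - 2)*(j + 4)*(j - 2)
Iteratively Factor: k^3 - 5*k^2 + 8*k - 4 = (k - 2)*(k^2 - 3*k + 2) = (k - 2)*(k - 1)*(k - 2)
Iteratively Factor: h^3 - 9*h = (h - 3)*(h^2 + 3*h) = h*(h - 3)*(h + 3)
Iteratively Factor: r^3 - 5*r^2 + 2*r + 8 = (r - 4)*(r^2 - r - 2) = (r - 4)*(r - 2)*(r + 1)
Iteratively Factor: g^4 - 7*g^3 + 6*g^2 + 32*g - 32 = (g - 1)*(g^3 - 6*g^2 + 32) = (g - 4)*(g - 1)*(g^2 - 2*g - 8) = (g - 4)*(g - 1)*(g + 2)*(g - 4)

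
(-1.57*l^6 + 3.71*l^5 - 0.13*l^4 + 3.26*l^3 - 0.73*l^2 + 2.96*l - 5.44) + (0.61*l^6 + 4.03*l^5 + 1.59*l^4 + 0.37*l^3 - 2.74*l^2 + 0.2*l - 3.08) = -0.96*l^6 + 7.74*l^5 + 1.46*l^4 + 3.63*l^3 - 3.47*l^2 + 3.16*l - 8.52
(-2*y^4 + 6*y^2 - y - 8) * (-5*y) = 10*y^5 - 30*y^3 + 5*y^2 + 40*y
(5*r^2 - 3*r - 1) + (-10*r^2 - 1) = -5*r^2 - 3*r - 2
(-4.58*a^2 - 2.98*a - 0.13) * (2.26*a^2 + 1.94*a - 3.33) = -10.3508*a^4 - 15.62*a^3 + 9.1764*a^2 + 9.6712*a + 0.4329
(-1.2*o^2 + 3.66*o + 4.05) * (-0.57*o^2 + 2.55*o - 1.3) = 0.684*o^4 - 5.1462*o^3 + 8.5845*o^2 + 5.5695*o - 5.265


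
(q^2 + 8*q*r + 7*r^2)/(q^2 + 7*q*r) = (q + r)/q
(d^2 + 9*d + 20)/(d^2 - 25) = (d + 4)/(d - 5)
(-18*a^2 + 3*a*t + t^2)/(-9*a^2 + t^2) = (6*a + t)/(3*a + t)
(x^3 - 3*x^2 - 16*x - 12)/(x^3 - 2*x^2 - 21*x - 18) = (x + 2)/(x + 3)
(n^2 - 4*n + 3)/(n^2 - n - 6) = (n - 1)/(n + 2)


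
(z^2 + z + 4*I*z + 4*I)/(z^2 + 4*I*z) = (z + 1)/z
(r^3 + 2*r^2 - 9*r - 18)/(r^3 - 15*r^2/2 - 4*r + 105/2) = 2*(r^2 + 5*r + 6)/(2*r^2 - 9*r - 35)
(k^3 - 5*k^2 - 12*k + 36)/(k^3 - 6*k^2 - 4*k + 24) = (k + 3)/(k + 2)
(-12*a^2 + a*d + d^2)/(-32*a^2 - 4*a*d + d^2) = (3*a - d)/(8*a - d)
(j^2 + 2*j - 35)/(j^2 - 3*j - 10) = (j + 7)/(j + 2)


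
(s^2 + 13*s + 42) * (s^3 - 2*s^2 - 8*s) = s^5 + 11*s^4 + 8*s^3 - 188*s^2 - 336*s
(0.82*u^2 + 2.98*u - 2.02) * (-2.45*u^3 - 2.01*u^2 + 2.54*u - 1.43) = -2.009*u^5 - 8.9492*u^4 + 1.042*u^3 + 10.4568*u^2 - 9.3922*u + 2.8886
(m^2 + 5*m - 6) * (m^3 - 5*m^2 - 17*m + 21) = m^5 - 48*m^3 - 34*m^2 + 207*m - 126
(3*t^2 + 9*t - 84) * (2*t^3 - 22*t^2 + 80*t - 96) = 6*t^5 - 48*t^4 - 126*t^3 + 2280*t^2 - 7584*t + 8064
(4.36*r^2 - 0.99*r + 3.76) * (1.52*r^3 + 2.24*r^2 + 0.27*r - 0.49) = 6.6272*r^5 + 8.2616*r^4 + 4.6748*r^3 + 6.0187*r^2 + 1.5003*r - 1.8424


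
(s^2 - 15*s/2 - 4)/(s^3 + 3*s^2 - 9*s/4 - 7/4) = 2*(s - 8)/(2*s^2 + 5*s - 7)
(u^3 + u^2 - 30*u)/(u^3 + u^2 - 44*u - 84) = u*(u - 5)/(u^2 - 5*u - 14)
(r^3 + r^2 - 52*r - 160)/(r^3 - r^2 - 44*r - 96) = (r + 5)/(r + 3)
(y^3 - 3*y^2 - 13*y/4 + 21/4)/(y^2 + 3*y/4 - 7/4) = (4*y^2 - 8*y - 21)/(4*y + 7)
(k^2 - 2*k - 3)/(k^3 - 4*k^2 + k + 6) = 1/(k - 2)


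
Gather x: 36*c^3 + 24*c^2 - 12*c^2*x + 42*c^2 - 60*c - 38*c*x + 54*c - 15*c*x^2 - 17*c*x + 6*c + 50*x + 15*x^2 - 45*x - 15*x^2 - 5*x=36*c^3 + 66*c^2 - 15*c*x^2 + x*(-12*c^2 - 55*c)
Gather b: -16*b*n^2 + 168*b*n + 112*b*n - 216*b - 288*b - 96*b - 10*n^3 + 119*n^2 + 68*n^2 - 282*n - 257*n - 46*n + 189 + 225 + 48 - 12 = b*(-16*n^2 + 280*n - 600) - 10*n^3 + 187*n^2 - 585*n + 450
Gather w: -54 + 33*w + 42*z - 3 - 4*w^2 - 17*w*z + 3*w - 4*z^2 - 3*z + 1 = -4*w^2 + w*(36 - 17*z) - 4*z^2 + 39*z - 56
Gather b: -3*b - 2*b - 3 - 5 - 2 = -5*b - 10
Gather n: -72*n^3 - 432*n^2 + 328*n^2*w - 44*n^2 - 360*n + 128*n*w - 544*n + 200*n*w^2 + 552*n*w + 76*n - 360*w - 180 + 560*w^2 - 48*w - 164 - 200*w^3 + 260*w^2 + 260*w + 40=-72*n^3 + n^2*(328*w - 476) + n*(200*w^2 + 680*w - 828) - 200*w^3 + 820*w^2 - 148*w - 304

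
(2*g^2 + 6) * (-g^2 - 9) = -2*g^4 - 24*g^2 - 54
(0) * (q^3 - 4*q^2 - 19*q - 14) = 0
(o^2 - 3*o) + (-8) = o^2 - 3*o - 8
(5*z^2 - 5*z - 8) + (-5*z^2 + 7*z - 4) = 2*z - 12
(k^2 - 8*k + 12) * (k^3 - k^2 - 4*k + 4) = k^5 - 9*k^4 + 16*k^3 + 24*k^2 - 80*k + 48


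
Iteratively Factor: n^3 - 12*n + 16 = (n + 4)*(n^2 - 4*n + 4) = (n - 2)*(n + 4)*(n - 2)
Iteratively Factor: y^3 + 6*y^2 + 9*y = (y + 3)*(y^2 + 3*y) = y*(y + 3)*(y + 3)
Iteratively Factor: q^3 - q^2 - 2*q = (q)*(q^2 - q - 2) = q*(q + 1)*(q - 2)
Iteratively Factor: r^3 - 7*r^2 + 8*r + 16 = (r - 4)*(r^2 - 3*r - 4) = (r - 4)^2*(r + 1)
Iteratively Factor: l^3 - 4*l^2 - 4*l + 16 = (l - 4)*(l^2 - 4) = (l - 4)*(l + 2)*(l - 2)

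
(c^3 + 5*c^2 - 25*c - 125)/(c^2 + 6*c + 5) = (c^2 - 25)/(c + 1)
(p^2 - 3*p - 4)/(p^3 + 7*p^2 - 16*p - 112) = (p + 1)/(p^2 + 11*p + 28)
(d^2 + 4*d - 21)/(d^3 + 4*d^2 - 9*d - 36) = (d + 7)/(d^2 + 7*d + 12)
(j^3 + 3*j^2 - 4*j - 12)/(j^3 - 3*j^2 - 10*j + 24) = (j + 2)/(j - 4)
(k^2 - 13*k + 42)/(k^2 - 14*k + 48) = (k - 7)/(k - 8)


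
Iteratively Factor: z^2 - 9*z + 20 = (z - 5)*(z - 4)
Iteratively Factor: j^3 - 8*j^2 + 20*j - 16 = (j - 2)*(j^2 - 6*j + 8) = (j - 4)*(j - 2)*(j - 2)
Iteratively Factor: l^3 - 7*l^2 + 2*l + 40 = (l + 2)*(l^2 - 9*l + 20) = (l - 4)*(l + 2)*(l - 5)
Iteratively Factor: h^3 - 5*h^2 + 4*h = (h - 4)*(h^2 - h) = (h - 4)*(h - 1)*(h)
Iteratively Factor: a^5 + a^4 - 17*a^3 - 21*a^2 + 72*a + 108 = (a + 2)*(a^4 - a^3 - 15*a^2 + 9*a + 54) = (a + 2)*(a + 3)*(a^3 - 4*a^2 - 3*a + 18) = (a - 3)*(a + 2)*(a + 3)*(a^2 - a - 6) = (a - 3)^2*(a + 2)*(a + 3)*(a + 2)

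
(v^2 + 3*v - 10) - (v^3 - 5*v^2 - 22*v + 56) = -v^3 + 6*v^2 + 25*v - 66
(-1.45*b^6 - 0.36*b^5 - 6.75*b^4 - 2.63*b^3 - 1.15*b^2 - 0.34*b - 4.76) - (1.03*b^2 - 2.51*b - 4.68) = -1.45*b^6 - 0.36*b^5 - 6.75*b^4 - 2.63*b^3 - 2.18*b^2 + 2.17*b - 0.0800000000000001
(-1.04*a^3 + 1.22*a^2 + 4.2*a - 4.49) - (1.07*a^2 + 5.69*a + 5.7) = -1.04*a^3 + 0.15*a^2 - 1.49*a - 10.19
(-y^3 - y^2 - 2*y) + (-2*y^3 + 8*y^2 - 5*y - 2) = -3*y^3 + 7*y^2 - 7*y - 2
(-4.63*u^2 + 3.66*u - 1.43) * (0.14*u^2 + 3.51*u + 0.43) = -0.6482*u^4 - 15.7389*u^3 + 10.6555*u^2 - 3.4455*u - 0.6149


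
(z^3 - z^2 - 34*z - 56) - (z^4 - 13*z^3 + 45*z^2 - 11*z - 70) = -z^4 + 14*z^3 - 46*z^2 - 23*z + 14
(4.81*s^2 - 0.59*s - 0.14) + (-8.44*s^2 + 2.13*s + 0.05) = -3.63*s^2 + 1.54*s - 0.09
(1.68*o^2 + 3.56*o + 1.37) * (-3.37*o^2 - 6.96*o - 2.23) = -5.6616*o^4 - 23.69*o^3 - 33.1409*o^2 - 17.474*o - 3.0551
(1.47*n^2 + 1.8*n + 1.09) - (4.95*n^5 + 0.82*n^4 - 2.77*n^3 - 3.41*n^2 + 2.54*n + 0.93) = -4.95*n^5 - 0.82*n^4 + 2.77*n^3 + 4.88*n^2 - 0.74*n + 0.16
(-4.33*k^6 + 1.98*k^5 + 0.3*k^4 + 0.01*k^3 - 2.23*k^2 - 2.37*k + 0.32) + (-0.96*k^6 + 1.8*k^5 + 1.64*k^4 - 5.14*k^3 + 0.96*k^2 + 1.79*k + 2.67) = -5.29*k^6 + 3.78*k^5 + 1.94*k^4 - 5.13*k^3 - 1.27*k^2 - 0.58*k + 2.99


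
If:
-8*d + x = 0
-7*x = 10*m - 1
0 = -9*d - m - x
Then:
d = -1/114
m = 17/114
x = -4/57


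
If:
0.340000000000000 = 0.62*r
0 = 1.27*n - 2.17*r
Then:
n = 0.94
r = 0.55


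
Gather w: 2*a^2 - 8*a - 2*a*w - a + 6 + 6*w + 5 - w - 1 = 2*a^2 - 9*a + w*(5 - 2*a) + 10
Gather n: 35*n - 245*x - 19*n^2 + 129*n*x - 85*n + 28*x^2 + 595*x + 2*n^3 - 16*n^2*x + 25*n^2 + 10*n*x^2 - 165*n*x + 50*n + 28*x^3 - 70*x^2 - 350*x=2*n^3 + n^2*(6 - 16*x) + n*(10*x^2 - 36*x) + 28*x^3 - 42*x^2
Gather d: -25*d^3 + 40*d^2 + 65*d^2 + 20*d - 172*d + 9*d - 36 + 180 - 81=-25*d^3 + 105*d^2 - 143*d + 63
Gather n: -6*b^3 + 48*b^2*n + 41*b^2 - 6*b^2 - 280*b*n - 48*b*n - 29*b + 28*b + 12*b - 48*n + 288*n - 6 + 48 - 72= -6*b^3 + 35*b^2 + 11*b + n*(48*b^2 - 328*b + 240) - 30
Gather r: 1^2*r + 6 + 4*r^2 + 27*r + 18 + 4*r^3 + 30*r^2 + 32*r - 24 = 4*r^3 + 34*r^2 + 60*r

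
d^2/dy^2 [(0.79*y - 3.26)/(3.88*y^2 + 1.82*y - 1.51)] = ((22.422 - 18.3912*y)*(3.88*y^2 + 1.82*y - 1.51) + (0.79*y - 3.26)*(7.76*y + 1.82)*(15.52*y + 3.64))/(3.88*y^2 + 1.82*y - 1.51)^3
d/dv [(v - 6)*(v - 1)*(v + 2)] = 3*v^2 - 10*v - 8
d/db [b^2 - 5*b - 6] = 2*b - 5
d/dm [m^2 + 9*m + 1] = 2*m + 9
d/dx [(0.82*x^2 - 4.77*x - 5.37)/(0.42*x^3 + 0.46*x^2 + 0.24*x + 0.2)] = (-0.3444*x^4 + 4.0068*x^3 + 9.1572*x^2 + 5.2684*x + 0.3348)/(0.1764*x^6 + 0.3864*x^5 + 0.4132*x^4 + 0.3888*x^3 + 0.2416*x^2 + 0.096*x + 0.04)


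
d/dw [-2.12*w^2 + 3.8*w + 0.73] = 3.8 - 4.24*w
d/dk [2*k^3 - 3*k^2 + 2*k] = 6*k^2 - 6*k + 2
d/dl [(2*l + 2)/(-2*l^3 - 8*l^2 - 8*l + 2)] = (-l^3 - 4*l^2 - 4*l + (l + 1)*(3*l^2 + 8*l + 4) + 1)/(l^3 + 4*l^2 + 4*l - 1)^2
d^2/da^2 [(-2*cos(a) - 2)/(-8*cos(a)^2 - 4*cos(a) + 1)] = 2*(-144*(1 - cos(2*a))^2*cos(a) - 56*(1 - cos(2*a))^2 + 255*cos(a) - 58*cos(2*a) - 132*cos(3*a) + 32*cos(5*a) + 222)/(4*cos(a) + 4*cos(2*a) + 3)^3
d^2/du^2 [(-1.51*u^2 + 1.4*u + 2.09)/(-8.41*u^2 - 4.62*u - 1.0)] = (-315.378364*u^3 - 963.124974*u^2 - 416.587668*u - 38.109792)/(594.823321*u^6 + 980.291466*u^5 + 750.703512*u^4 + 331.736328*u^3 + 89.2632*u^2 + 13.86*u + 1.0)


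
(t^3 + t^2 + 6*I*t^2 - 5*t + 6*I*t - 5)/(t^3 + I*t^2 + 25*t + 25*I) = (t + 1)/(t - 5*I)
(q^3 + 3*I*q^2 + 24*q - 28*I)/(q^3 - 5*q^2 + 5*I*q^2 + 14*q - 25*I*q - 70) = (q - 2*I)/(q - 5)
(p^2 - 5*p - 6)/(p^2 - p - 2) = (p - 6)/(p - 2)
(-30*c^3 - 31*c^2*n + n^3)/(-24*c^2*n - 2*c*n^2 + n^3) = (5*c^2 + 6*c*n + n^2)/(n*(4*c + n))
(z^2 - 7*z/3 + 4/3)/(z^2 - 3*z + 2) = (z - 4/3)/(z - 2)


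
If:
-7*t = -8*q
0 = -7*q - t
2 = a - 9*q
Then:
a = 2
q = 0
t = 0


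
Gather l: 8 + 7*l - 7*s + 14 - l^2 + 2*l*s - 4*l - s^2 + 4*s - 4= -l^2 + l*(2*s + 3) - s^2 - 3*s + 18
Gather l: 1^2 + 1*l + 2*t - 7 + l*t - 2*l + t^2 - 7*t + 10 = l*(t - 1) + t^2 - 5*t + 4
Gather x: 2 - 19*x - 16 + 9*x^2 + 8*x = 9*x^2 - 11*x - 14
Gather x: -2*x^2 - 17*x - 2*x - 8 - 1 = -2*x^2 - 19*x - 9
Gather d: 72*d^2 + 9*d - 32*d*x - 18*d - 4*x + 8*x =72*d^2 + d*(-32*x - 9) + 4*x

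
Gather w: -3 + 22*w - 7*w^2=-7*w^2 + 22*w - 3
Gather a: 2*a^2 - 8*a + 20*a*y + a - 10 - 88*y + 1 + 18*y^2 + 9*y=2*a^2 + a*(20*y - 7) + 18*y^2 - 79*y - 9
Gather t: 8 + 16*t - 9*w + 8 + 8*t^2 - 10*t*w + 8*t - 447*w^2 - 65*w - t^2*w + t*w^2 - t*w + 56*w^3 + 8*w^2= t^2*(8 - w) + t*(w^2 - 11*w + 24) + 56*w^3 - 439*w^2 - 74*w + 16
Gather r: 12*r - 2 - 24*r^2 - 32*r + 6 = -24*r^2 - 20*r + 4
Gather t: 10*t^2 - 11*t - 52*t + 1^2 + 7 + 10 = 10*t^2 - 63*t + 18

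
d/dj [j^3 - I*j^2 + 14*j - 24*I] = 3*j^2 - 2*I*j + 14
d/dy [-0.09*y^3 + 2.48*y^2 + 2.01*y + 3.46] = -0.27*y^2 + 4.96*y + 2.01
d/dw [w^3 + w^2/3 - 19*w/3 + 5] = 3*w^2 + 2*w/3 - 19/3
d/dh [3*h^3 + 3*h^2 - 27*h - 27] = 9*h^2 + 6*h - 27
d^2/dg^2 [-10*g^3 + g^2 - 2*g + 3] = 2 - 60*g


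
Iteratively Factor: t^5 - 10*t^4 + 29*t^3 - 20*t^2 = (t - 4)*(t^4 - 6*t^3 + 5*t^2) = t*(t - 4)*(t^3 - 6*t^2 + 5*t) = t*(t - 4)*(t - 1)*(t^2 - 5*t) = t^2*(t - 4)*(t - 1)*(t - 5)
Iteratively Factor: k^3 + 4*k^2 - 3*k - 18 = (k + 3)*(k^2 + k - 6) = (k + 3)^2*(k - 2)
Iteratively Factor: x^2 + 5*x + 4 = (x + 1)*(x + 4)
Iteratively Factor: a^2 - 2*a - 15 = (a - 5)*(a + 3)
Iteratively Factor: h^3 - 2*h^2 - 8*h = (h - 4)*(h^2 + 2*h) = h*(h - 4)*(h + 2)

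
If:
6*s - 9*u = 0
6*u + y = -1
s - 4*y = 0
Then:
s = -4/17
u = -8/51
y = -1/17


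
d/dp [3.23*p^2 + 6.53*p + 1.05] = 6.46*p + 6.53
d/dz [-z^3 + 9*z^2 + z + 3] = -3*z^2 + 18*z + 1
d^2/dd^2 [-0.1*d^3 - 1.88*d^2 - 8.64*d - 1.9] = -0.6*d - 3.76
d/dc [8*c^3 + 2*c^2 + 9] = 4*c*(6*c + 1)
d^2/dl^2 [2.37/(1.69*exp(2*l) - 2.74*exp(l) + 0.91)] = ((6.4938 - 16.0212*exp(l))*(1.69*exp(2*l) - 2.74*exp(l) + 0.91) + 2.37*(3.38*exp(l) - 2.74)*(6.76*exp(l) - 5.48)*exp(l))*exp(l)/(1.69*exp(2*l) - 2.74*exp(l) + 0.91)^3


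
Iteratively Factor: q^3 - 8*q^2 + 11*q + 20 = (q - 4)*(q^2 - 4*q - 5) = (q - 5)*(q - 4)*(q + 1)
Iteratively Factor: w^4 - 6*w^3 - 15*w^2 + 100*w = (w - 5)*(w^3 - w^2 - 20*w) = (w - 5)^2*(w^2 + 4*w) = w*(w - 5)^2*(w + 4)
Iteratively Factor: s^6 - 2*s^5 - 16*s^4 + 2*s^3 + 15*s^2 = (s + 1)*(s^5 - 3*s^4 - 13*s^3 + 15*s^2) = s*(s + 1)*(s^4 - 3*s^3 - 13*s^2 + 15*s) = s^2*(s + 1)*(s^3 - 3*s^2 - 13*s + 15) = s^2*(s - 5)*(s + 1)*(s^2 + 2*s - 3) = s^2*(s - 5)*(s + 1)*(s + 3)*(s - 1)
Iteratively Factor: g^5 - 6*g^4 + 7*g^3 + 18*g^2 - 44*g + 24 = (g - 1)*(g^4 - 5*g^3 + 2*g^2 + 20*g - 24) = (g - 3)*(g - 1)*(g^3 - 2*g^2 - 4*g + 8) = (g - 3)*(g - 2)*(g - 1)*(g^2 - 4) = (g - 3)*(g - 2)*(g - 1)*(g + 2)*(g - 2)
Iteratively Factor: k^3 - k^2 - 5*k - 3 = (k - 3)*(k^2 + 2*k + 1) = (k - 3)*(k + 1)*(k + 1)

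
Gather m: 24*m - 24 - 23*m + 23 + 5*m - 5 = 6*m - 6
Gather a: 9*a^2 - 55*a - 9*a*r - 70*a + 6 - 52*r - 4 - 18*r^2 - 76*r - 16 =9*a^2 + a*(-9*r - 125) - 18*r^2 - 128*r - 14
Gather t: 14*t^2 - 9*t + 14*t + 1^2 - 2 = 14*t^2 + 5*t - 1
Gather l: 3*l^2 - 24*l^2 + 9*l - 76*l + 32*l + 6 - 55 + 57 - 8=-21*l^2 - 35*l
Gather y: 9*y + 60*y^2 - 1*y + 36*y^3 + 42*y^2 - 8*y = 36*y^3 + 102*y^2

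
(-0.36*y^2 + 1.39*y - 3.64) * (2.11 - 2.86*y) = 1.0296*y^3 - 4.735*y^2 + 13.3433*y - 7.6804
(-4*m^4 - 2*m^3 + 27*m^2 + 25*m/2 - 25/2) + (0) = -4*m^4 - 2*m^3 + 27*m^2 + 25*m/2 - 25/2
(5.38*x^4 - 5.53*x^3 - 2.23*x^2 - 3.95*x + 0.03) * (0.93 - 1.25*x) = -6.725*x^5 + 11.9159*x^4 - 2.3554*x^3 + 2.8636*x^2 - 3.711*x + 0.0279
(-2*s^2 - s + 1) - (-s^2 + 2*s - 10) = -s^2 - 3*s + 11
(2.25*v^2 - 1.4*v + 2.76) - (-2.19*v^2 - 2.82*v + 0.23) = 4.44*v^2 + 1.42*v + 2.53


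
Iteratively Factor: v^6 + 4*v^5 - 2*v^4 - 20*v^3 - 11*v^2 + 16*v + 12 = (v + 1)*(v^5 + 3*v^4 - 5*v^3 - 15*v^2 + 4*v + 12) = (v - 2)*(v + 1)*(v^4 + 5*v^3 + 5*v^2 - 5*v - 6) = (v - 2)*(v + 1)*(v + 2)*(v^3 + 3*v^2 - v - 3) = (v - 2)*(v - 1)*(v + 1)*(v + 2)*(v^2 + 4*v + 3) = (v - 2)*(v - 1)*(v + 1)*(v + 2)*(v + 3)*(v + 1)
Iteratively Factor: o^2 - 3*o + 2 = (o - 1)*(o - 2)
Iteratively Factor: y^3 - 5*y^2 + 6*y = (y)*(y^2 - 5*y + 6) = y*(y - 3)*(y - 2)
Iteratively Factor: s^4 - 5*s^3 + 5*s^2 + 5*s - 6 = (s - 1)*(s^3 - 4*s^2 + s + 6) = (s - 1)*(s + 1)*(s^2 - 5*s + 6) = (s - 2)*(s - 1)*(s + 1)*(s - 3)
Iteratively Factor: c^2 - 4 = (c - 2)*(c + 2)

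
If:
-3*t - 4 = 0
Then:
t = -4/3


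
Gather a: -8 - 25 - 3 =-36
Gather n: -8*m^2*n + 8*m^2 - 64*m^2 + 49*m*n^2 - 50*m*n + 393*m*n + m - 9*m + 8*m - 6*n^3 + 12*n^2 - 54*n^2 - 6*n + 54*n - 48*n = -56*m^2 - 6*n^3 + n^2*(49*m - 42) + n*(-8*m^2 + 343*m)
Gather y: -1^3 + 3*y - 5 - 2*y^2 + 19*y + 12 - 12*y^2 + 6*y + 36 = -14*y^2 + 28*y + 42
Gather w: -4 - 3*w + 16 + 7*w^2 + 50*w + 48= 7*w^2 + 47*w + 60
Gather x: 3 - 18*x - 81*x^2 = -81*x^2 - 18*x + 3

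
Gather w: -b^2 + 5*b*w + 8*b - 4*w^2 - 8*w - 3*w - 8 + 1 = -b^2 + 8*b - 4*w^2 + w*(5*b - 11) - 7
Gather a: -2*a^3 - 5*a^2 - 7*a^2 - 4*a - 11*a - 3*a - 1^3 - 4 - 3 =-2*a^3 - 12*a^2 - 18*a - 8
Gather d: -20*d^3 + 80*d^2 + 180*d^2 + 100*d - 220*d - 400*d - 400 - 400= -20*d^3 + 260*d^2 - 520*d - 800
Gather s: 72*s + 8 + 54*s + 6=126*s + 14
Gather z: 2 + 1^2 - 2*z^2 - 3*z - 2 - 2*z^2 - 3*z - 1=-4*z^2 - 6*z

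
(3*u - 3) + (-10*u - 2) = -7*u - 5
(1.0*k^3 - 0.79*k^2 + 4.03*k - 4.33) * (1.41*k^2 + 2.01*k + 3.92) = 1.41*k^5 + 0.8961*k^4 + 8.0144*k^3 - 1.1018*k^2 + 7.0943*k - 16.9736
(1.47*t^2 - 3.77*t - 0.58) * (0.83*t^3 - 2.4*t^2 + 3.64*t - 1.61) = 1.2201*t^5 - 6.6571*t^4 + 13.9174*t^3 - 14.6975*t^2 + 3.9585*t + 0.9338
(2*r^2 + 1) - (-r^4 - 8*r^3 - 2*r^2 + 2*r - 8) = r^4 + 8*r^3 + 4*r^2 - 2*r + 9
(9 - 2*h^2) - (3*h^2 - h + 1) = -5*h^2 + h + 8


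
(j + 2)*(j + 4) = j^2 + 6*j + 8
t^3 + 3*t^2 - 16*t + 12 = (t - 2)*(t - 1)*(t + 6)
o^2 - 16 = (o - 4)*(o + 4)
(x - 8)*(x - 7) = x^2 - 15*x + 56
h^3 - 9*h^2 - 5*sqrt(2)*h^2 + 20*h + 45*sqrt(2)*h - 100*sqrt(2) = (h - 5)*(h - 4)*(h - 5*sqrt(2))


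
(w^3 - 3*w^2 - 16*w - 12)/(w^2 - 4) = (w^2 - 5*w - 6)/(w - 2)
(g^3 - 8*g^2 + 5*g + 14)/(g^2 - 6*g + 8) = (g^2 - 6*g - 7)/(g - 4)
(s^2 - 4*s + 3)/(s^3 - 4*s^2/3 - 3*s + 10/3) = 3*(s - 3)/(3*s^2 - s - 10)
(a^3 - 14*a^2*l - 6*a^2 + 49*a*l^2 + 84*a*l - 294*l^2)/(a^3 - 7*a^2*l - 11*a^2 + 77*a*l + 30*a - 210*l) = (a - 7*l)/(a - 5)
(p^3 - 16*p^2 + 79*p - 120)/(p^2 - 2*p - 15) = (p^2 - 11*p + 24)/(p + 3)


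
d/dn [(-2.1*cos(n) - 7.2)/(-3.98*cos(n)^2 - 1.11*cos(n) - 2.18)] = (8.358*cos(n)^2 + 57.312*cos(n) + 3.414)*sin(n)/(15.8404*cos(n)^4 + 8.8356*cos(n)^3 + 18.5849*cos(n)^2 + 4.8396*cos(n) + 4.7524)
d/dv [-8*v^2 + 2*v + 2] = 2 - 16*v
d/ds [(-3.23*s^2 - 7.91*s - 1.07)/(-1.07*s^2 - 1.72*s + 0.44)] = (-2.9081*s^2 - 5.1322*s - 5.3208)/(1.1449*s^4 + 3.6808*s^3 + 2.0168*s^2 - 1.5136*s + 0.1936)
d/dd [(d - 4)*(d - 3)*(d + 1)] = 3*d^2 - 12*d + 5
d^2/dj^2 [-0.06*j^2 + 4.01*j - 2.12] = -0.120000000000000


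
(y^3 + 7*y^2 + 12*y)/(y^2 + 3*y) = y + 4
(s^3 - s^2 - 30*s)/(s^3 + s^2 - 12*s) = (s^2 - s - 30)/(s^2 + s - 12)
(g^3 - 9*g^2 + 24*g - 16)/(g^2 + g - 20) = (g^2 - 5*g + 4)/(g + 5)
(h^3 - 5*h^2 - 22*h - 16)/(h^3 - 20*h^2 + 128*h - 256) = (h^2 + 3*h + 2)/(h^2 - 12*h + 32)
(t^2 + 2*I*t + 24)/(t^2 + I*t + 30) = (t - 4*I)/(t - 5*I)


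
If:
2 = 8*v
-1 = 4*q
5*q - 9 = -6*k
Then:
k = 41/24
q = -1/4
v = 1/4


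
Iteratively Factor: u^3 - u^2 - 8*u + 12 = (u - 2)*(u^2 + u - 6) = (u - 2)*(u + 3)*(u - 2)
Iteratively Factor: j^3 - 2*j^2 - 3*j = (j + 1)*(j^2 - 3*j) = (j - 3)*(j + 1)*(j)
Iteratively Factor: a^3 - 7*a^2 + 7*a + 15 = (a - 5)*(a^2 - 2*a - 3) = (a - 5)*(a - 3)*(a + 1)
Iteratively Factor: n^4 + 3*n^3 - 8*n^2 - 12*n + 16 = (n - 2)*(n^3 + 5*n^2 + 2*n - 8) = (n - 2)*(n + 2)*(n^2 + 3*n - 4) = (n - 2)*(n + 2)*(n + 4)*(n - 1)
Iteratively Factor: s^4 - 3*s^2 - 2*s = (s)*(s^3 - 3*s - 2) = s*(s + 1)*(s^2 - s - 2) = s*(s + 1)^2*(s - 2)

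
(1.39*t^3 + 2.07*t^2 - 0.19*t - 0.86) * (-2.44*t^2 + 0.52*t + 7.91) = -3.3916*t^5 - 4.328*t^4 + 12.5349*t^3 + 18.3733*t^2 - 1.9501*t - 6.8026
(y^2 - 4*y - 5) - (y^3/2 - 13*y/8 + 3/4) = -y^3/2 + y^2 - 19*y/8 - 23/4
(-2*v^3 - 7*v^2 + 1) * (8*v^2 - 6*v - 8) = -16*v^5 - 44*v^4 + 58*v^3 + 64*v^2 - 6*v - 8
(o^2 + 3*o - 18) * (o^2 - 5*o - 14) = o^4 - 2*o^3 - 47*o^2 + 48*o + 252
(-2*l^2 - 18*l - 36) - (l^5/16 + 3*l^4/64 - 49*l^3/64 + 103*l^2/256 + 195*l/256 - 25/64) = -l^5/16 - 3*l^4/64 + 49*l^3/64 - 615*l^2/256 - 4803*l/256 - 2279/64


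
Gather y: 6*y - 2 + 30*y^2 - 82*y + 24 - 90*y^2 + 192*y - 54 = -60*y^2 + 116*y - 32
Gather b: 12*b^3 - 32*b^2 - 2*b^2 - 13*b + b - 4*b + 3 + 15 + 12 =12*b^3 - 34*b^2 - 16*b + 30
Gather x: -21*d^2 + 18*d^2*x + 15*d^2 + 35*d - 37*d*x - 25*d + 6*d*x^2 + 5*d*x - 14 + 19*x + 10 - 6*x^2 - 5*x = -6*d^2 + 10*d + x^2*(6*d - 6) + x*(18*d^2 - 32*d + 14) - 4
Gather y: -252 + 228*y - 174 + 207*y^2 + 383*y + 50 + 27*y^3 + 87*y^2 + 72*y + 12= 27*y^3 + 294*y^2 + 683*y - 364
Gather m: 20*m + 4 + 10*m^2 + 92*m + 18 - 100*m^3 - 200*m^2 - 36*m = -100*m^3 - 190*m^2 + 76*m + 22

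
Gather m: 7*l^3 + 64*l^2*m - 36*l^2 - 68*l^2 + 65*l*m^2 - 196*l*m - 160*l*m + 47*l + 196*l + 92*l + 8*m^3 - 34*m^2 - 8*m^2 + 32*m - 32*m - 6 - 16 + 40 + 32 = 7*l^3 - 104*l^2 + 335*l + 8*m^3 + m^2*(65*l - 42) + m*(64*l^2 - 356*l) + 50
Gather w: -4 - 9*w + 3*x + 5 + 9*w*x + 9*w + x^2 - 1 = 9*w*x + x^2 + 3*x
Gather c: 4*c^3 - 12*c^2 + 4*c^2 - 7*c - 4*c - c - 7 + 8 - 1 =4*c^3 - 8*c^2 - 12*c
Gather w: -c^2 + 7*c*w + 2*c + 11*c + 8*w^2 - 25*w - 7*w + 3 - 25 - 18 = -c^2 + 13*c + 8*w^2 + w*(7*c - 32) - 40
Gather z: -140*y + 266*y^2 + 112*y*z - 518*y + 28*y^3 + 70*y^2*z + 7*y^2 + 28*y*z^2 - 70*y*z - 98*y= 28*y^3 + 273*y^2 + 28*y*z^2 - 756*y + z*(70*y^2 + 42*y)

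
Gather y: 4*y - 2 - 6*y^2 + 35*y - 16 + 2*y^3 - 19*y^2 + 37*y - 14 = 2*y^3 - 25*y^2 + 76*y - 32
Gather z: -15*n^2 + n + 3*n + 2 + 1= -15*n^2 + 4*n + 3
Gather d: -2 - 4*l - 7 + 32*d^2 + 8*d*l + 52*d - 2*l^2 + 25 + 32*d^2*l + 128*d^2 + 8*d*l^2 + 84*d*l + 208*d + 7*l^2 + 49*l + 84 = d^2*(32*l + 160) + d*(8*l^2 + 92*l + 260) + 5*l^2 + 45*l + 100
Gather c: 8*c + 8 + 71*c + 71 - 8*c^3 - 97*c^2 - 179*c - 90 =-8*c^3 - 97*c^2 - 100*c - 11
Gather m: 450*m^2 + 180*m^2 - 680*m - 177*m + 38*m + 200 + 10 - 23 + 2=630*m^2 - 819*m + 189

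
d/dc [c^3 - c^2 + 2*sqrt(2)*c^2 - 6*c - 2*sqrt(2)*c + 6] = 3*c^2 - 2*c + 4*sqrt(2)*c - 6 - 2*sqrt(2)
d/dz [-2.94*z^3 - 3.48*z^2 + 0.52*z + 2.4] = -8.82*z^2 - 6.96*z + 0.52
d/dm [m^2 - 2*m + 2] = 2*m - 2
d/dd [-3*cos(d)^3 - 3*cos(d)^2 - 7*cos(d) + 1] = (9*cos(d)^2 + 6*cos(d) + 7)*sin(d)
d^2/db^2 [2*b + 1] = 0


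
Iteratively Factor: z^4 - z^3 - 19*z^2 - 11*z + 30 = (z + 3)*(z^3 - 4*z^2 - 7*z + 10) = (z + 2)*(z + 3)*(z^2 - 6*z + 5) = (z - 1)*(z + 2)*(z + 3)*(z - 5)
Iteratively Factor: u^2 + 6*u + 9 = (u + 3)*(u + 3)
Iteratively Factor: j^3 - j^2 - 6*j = (j)*(j^2 - j - 6) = j*(j - 3)*(j + 2)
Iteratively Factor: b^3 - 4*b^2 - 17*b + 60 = (b + 4)*(b^2 - 8*b + 15) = (b - 5)*(b + 4)*(b - 3)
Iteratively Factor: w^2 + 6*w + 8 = (w + 4)*(w + 2)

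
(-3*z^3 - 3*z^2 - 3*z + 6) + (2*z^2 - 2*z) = -3*z^3 - z^2 - 5*z + 6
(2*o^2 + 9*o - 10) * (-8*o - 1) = -16*o^3 - 74*o^2 + 71*o + 10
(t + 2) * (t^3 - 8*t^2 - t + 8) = t^4 - 6*t^3 - 17*t^2 + 6*t + 16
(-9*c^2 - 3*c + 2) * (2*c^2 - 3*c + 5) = -18*c^4 + 21*c^3 - 32*c^2 - 21*c + 10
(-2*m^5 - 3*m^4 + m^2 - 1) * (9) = -18*m^5 - 27*m^4 + 9*m^2 - 9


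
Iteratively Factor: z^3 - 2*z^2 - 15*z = (z - 5)*(z^2 + 3*z) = (z - 5)*(z + 3)*(z)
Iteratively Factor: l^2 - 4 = (l + 2)*(l - 2)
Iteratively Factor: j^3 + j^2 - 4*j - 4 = (j - 2)*(j^2 + 3*j + 2) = (j - 2)*(j + 2)*(j + 1)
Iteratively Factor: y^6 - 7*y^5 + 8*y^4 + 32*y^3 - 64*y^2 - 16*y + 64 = (y - 4)*(y^5 - 3*y^4 - 4*y^3 + 16*y^2 - 16) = (y - 4)*(y - 2)*(y^4 - y^3 - 6*y^2 + 4*y + 8) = (y - 4)*(y - 2)^2*(y^3 + y^2 - 4*y - 4) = (y - 4)*(y - 2)^3*(y^2 + 3*y + 2) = (y - 4)*(y - 2)^3*(y + 2)*(y + 1)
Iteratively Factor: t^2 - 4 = (t - 2)*(t + 2)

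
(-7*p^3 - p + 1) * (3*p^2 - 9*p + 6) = -21*p^5 + 63*p^4 - 45*p^3 + 12*p^2 - 15*p + 6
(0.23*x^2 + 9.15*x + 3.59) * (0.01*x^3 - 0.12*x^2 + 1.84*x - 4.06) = 0.0023*x^5 + 0.0639*x^4 - 0.6389*x^3 + 15.4714*x^2 - 30.5434*x - 14.5754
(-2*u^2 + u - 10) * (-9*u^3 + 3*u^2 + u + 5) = 18*u^5 - 15*u^4 + 91*u^3 - 39*u^2 - 5*u - 50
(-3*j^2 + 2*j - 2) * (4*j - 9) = -12*j^3 + 35*j^2 - 26*j + 18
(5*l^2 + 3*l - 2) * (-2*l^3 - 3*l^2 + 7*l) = -10*l^5 - 21*l^4 + 30*l^3 + 27*l^2 - 14*l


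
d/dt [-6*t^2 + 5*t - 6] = 5 - 12*t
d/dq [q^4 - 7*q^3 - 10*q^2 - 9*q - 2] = 4*q^3 - 21*q^2 - 20*q - 9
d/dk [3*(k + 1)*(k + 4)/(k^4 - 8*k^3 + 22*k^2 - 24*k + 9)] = 3*(-2*k^3 - 15*k^2 + 10*k + 47)/(k^6 - 12*k^5 + 57*k^4 - 136*k^3 + 171*k^2 - 108*k + 27)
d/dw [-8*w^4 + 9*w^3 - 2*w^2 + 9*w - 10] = -32*w^3 + 27*w^2 - 4*w + 9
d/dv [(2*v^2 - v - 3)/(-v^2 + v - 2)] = (v^2 - 14*v + 5)/(v^4 - 2*v^3 + 5*v^2 - 4*v + 4)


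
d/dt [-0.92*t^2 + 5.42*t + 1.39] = 5.42 - 1.84*t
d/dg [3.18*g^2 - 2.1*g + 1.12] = 6.36*g - 2.1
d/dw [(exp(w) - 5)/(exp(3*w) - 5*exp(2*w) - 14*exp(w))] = 2*(-exp(3*w) + 10*exp(2*w) - 25*exp(w) - 35)*exp(-w)/(exp(4*w) - 10*exp(3*w) - 3*exp(2*w) + 140*exp(w) + 196)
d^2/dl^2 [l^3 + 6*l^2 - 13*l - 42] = 6*l + 12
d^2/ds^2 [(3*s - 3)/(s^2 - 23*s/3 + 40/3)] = 18*((26 - 9*s)*(3*s^2 - 23*s + 40) + (s - 1)*(6*s - 23)^2)/(3*s^2 - 23*s + 40)^3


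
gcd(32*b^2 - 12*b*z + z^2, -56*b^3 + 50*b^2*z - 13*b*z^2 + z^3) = -4*b + z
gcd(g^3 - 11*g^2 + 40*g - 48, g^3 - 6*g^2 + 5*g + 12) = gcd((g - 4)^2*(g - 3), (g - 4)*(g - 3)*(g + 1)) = g^2 - 7*g + 12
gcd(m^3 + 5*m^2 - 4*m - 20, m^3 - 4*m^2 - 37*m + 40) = m + 5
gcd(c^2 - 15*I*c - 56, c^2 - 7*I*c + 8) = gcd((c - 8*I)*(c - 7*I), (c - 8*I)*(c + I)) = c - 8*I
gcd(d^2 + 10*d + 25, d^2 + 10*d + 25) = d^2 + 10*d + 25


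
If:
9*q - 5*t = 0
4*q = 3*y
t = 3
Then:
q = 5/3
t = 3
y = 20/9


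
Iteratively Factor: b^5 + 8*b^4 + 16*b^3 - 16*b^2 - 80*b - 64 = (b + 2)*(b^4 + 6*b^3 + 4*b^2 - 24*b - 32) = (b + 2)*(b + 4)*(b^3 + 2*b^2 - 4*b - 8) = (b - 2)*(b + 2)*(b + 4)*(b^2 + 4*b + 4) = (b - 2)*(b + 2)^2*(b + 4)*(b + 2)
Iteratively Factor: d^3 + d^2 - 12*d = (d - 3)*(d^2 + 4*d) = d*(d - 3)*(d + 4)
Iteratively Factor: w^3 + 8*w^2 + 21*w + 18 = (w + 3)*(w^2 + 5*w + 6) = (w + 3)^2*(w + 2)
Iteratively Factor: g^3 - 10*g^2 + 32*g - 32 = (g - 4)*(g^2 - 6*g + 8) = (g - 4)^2*(g - 2)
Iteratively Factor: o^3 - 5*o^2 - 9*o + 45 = (o + 3)*(o^2 - 8*o + 15) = (o - 5)*(o + 3)*(o - 3)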